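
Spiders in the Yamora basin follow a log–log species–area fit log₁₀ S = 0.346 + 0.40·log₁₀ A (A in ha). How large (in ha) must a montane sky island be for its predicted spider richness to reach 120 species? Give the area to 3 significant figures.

120 = 2.218 × A^0.4  ⇒  A^0.4 = 120/2.218 = 54.1
ln A = ln(54.1) / 0.4 = 3.9908 / 0.4 = 9.9770
A = e^9.9770 ≈ 21525 ha

21500 ha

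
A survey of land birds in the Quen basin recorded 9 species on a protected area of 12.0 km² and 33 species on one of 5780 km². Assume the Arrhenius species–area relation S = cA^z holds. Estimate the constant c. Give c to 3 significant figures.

z = ln(S₂/S₁) / ln(A₂/A₁) = ln(33/9) / ln(5780/12) = 1.2993 / 6.1773 = 0.2103
c = S₁ / A₁^z = 9 / 12^0.2103 = 9 / 1.687 = 5.336

5.34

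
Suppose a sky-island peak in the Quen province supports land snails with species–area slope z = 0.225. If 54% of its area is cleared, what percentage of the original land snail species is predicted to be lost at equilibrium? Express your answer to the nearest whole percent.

S_new/S_old = (A_new/A_old)^z = 0.46^0.225
= exp(0.225 × ln 0.46) = exp(0.225 × -0.7765) = exp(-0.1747) ≈ 0.8397
Fraction lost = 1 − 0.8397 = 0.1603

16%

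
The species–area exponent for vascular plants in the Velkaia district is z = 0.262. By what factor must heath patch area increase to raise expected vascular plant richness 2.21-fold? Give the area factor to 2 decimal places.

(A₂/A₁)^0.262 = 2.21, so A₂/A₁ = 2.21^(1/0.262) = 2.21^3.817
ln(A₂/A₁) = ln 2.21 / 0.262 = 0.7930 / 0.262 = 3.0267
A₂/A₁ = e^3.0267 ≈ 20.63

20.63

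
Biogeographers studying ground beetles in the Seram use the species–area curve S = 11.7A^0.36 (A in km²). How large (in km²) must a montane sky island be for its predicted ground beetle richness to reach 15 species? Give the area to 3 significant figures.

15 = 11.7 × A^0.36  ⇒  A^0.36 = 15/11.7 = 1.282
ln A = ln(1.282) / 0.36 = 0.2485 / 0.36 = 0.6902
A = e^0.6902 ≈ 1.994 km²

1.99 km²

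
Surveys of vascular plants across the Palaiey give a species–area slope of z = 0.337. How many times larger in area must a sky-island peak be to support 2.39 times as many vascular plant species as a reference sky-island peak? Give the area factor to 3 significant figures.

(A₂/A₁)^0.337 = 2.39, so A₂/A₁ = 2.39^(1/0.337) = 2.39^2.967
ln(A₂/A₁) = ln 2.39 / 0.337 = 0.8713 / 0.337 = 2.5854
A₂/A₁ = e^2.5854 ≈ 13.27

13.3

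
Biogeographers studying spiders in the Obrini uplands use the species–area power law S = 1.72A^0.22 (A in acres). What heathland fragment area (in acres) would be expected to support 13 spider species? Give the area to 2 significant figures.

9800 acres

13 = 1.72 × A^0.22  ⇒  A^0.22 = 13/1.72 = 7.558
ln A = ln(7.558) / 0.22 = 2.0226 / 0.22 = 9.1938
A = e^9.1938 ≈ 9835 acres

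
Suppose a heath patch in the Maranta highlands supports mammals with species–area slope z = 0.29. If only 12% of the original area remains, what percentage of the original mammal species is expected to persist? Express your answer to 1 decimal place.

S_new/S_old = (A_new/A_old)^z = 0.12^0.29
= exp(0.29 × ln 0.12) = exp(0.29 × -2.1203) = exp(-0.6149) ≈ 0.5407

54.1%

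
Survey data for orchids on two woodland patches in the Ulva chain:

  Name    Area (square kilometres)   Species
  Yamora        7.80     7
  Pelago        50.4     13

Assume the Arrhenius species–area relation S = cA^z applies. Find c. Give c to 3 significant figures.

3.54

z = ln(S₂/S₁) / ln(A₂/A₁) = ln(13/7) / ln(50.4/7.8) = 0.6190 / 1.8659 = 0.3318
c = S₁ / A₁^z = 7 / 7.8^0.3318 = 7 / 1.977 = 3.541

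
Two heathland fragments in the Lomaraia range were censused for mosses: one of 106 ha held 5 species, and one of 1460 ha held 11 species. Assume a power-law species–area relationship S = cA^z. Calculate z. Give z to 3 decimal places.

Taking logs: ln S = ln c + z ln A, so z = (ln S₂ − ln S₁)/(ln A₂ − ln A₁).
z = ln(11/5) / ln(1460/106) = ln(2.2) / ln(13.77) = 0.7885 / 2.6228 = 0.3006

0.301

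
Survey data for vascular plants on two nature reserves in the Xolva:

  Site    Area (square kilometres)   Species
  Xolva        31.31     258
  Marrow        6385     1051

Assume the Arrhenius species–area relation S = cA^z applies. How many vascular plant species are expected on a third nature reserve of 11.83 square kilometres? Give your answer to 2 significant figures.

z = ln(1051/258) / ln(6385/31.31) = 1.4045 / 5.3178 = 0.2641
c = 258 / 31.31^0.2641 = 258 / 2.483 = 103.9
S₃ = 103.9 × 11.83^0.2641 = 103.9 × 1.92 ≈ 199.5

200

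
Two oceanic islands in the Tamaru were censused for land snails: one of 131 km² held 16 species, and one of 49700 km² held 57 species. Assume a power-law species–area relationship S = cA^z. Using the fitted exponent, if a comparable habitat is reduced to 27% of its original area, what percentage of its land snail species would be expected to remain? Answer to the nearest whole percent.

z = ln(57/16) / ln(49700/131) = 1.2705 / 5.9386 = 0.2139
S_new/S_old = (A_new/A_old)^z = 0.27^0.2139 = exp(0.2139 × -1.3093) = 0.7557

76%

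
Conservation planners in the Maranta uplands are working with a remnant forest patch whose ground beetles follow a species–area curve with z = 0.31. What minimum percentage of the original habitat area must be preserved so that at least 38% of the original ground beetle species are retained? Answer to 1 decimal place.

Need (A_new/A_old)^0.31 = 0.38, so A_new/A_old = 0.38^(1/0.31) = 0.38^3.226
ln(A_new/A_old) = ln 0.38 / 0.31 = -0.9676 / 0.31 = -3.1212
A_new/A_old = e^-3.1212 ≈ 0.0441

4.4%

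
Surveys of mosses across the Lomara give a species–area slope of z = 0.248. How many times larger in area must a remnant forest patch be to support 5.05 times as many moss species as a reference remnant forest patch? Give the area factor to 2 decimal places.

685.26

(A₂/A₁)^0.248 = 5.05, so A₂/A₁ = 5.05^(1/0.248) = 5.05^4.032
ln(A₂/A₁) = ln 5.05 / 0.248 = 1.6194 / 0.248 = 6.5298
A₂/A₁ = e^6.5298 ≈ 685.3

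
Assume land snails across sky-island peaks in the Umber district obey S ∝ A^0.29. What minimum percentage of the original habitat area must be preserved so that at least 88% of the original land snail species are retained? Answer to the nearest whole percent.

Need (A_new/A_old)^0.29 = 0.88, so A_new/A_old = 0.88^(1/0.29) = 0.88^3.448
ln(A_new/A_old) = ln 0.88 / 0.29 = -0.1278 / 0.29 = -0.4408
A_new/A_old = e^-0.4408 ≈ 0.6435

64%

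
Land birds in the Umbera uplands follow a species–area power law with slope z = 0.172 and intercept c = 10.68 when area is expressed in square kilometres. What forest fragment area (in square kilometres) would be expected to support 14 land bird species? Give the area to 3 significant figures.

4.82 square kilometres

14 = 10.68 × A^0.172  ⇒  A^0.172 = 14/10.68 = 1.311
ln A = ln(1.311) / 0.172 = 0.2707 / 0.172 = 1.5737
A = e^1.5737 ≈ 4.825 square kilometres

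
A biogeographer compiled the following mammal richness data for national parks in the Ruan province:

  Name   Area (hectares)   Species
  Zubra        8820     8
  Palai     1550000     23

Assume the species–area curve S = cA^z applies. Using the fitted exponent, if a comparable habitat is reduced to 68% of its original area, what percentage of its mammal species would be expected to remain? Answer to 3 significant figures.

z = ln(23/8) / ln(1550000/8820) = 1.0561 / 5.1690 = 0.2043
S_new/S_old = (A_new/A_old)^z = 0.68^0.2043 = exp(0.2043 × -0.3857) = 0.9242

92.4%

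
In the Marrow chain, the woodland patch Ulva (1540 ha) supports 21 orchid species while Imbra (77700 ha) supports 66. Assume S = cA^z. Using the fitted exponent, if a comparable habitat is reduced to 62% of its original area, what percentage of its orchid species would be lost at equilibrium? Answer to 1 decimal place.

z = ln(66/21) / ln(77700/1540) = 1.1451 / 3.9211 = 0.2920
S_new/S_old = (A_new/A_old)^z = 0.62^0.2920 = exp(0.2920 × -0.4780) = 0.8697
Fraction lost = 1 − 0.8697 = 0.1303

13.0%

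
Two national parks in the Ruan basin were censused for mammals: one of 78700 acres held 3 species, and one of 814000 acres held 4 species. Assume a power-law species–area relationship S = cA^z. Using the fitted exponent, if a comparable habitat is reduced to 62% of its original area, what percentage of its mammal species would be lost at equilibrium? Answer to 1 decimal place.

z = ln(4/3) / ln(814000/78700) = 0.2877 / 2.3363 = 0.1231
S_new/S_old = (A_new/A_old)^z = 0.62^0.1231 = exp(0.1231 × -0.4780) = 0.9428
Fraction lost = 1 − 0.9428 = 0.05716

5.7%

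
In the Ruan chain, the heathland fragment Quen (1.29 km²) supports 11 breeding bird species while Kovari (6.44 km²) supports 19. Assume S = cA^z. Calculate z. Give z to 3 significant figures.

Taking logs: ln S = ln c + z ln A, so z = (ln S₂ − ln S₁)/(ln A₂ − ln A₁).
z = ln(19/11) / ln(6.44/1.29) = ln(1.727) / ln(4.992) = 0.5465 / 1.6079 = 0.3399

0.340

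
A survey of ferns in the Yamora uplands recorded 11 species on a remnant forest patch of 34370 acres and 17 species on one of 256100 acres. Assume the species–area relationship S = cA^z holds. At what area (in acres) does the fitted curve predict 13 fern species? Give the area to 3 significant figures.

74300 acres

z = ln(17/11) / ln(256100/34370) = 0.4353 / 2.0084 = 0.2168
c = 11 / 34370^0.2168 = 11 / 9.621 = 1.143
A = (13/1.143)^(1/0.2168) ⇒ ln A = ln(11.37)/0.2168 = 11.2157
A = e^11.2157 ≈ 74285 acres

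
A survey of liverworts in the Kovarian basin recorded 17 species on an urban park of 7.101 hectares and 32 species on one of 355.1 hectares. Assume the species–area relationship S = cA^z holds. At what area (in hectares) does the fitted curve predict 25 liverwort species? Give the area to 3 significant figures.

z = ln(32/17) / ln(355.1/7.101) = 0.6325 / 3.9122 = 0.1617
c = 17 / 7.101^0.1617 = 17 / 1.373 = 12.38
A = (25/12.38)^(1/0.1617) ⇒ ln A = ln(2.019)/0.1617 = 4.3456
A = e^4.3456 ≈ 77.14 hectares

77.1 hectares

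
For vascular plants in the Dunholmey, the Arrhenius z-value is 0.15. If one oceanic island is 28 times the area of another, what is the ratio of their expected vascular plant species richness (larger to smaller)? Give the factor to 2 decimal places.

1.65

S₂/S₁ = (A₂/A₁)^z = 28^0.15
ln(S₂/S₁) = 0.15 × ln 28 = 0.15 × 3.3322 = 0.4998
S₂/S₁ = e^0.4998 ≈ 1.648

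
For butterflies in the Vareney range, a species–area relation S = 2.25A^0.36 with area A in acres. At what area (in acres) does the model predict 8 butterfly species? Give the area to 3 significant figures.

33.9 acres

8 = 2.25 × A^0.36  ⇒  A^0.36 = 8/2.25 = 3.556
ln A = ln(3.556) / 0.36 = 1.2685 / 0.36 = 3.5236
A = e^3.5236 ≈ 33.91 acres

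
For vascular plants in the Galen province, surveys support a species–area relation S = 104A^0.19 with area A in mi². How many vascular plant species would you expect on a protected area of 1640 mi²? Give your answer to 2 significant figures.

S = 104 × 1640^0.19
ln S = ln 104 + 0.19 × ln 1640 = 4.6444 + 0.19 × 7.4025 = 6.0509
S = e^6.0509 ≈ 424.5

420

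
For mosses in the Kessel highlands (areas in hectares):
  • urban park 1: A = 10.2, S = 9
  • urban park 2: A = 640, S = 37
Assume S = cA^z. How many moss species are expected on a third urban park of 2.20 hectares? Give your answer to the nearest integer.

5

z = ln(37/9) / ln(640/10.2) = 1.4137 / 4.1391 = 0.3415
c = 9 / 10.2^0.3415 = 9 / 2.21 = 4.072
S₃ = 4.072 × 2.2^0.3415 = 4.072 × 1.309 ≈ 5.33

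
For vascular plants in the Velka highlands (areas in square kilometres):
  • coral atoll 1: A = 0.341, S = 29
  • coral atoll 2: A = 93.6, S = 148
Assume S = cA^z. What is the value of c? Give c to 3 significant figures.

39.6

z = ln(S₂/S₁) / ln(A₂/A₁) = ln(148/29) / ln(93.6/0.341) = 1.6299 / 5.6149 = 0.2903
c = S₁ / A₁^z = 29 / 0.341^0.2903 = 29 / 0.7318 = 39.63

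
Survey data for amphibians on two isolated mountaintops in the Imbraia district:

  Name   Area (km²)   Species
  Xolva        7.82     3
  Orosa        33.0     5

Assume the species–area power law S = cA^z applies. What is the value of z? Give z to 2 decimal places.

0.35

Taking logs: ln S = ln c + z ln A, so z = (ln S₂ − ln S₁)/(ln A₂ − ln A₁).
z = ln(5/3) / ln(33/7.82) = ln(1.667) / ln(4.22) = 0.5108 / 1.4398 = 0.3548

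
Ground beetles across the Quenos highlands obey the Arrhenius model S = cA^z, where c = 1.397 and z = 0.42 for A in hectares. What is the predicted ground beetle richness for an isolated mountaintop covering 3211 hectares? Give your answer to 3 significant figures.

S = 1.397 × 3211^0.42 = 1.397 × 29.7 ≈ 41.49

41.5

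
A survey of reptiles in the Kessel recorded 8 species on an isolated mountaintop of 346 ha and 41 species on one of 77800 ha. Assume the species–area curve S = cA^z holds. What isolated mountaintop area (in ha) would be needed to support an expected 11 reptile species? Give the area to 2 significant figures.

z = ln(41/8) / ln(77800/346) = 1.6341 / 5.4155 = 0.3018
c = 8 / 346^0.3018 = 8 / 5.837 = 1.371
A = (11/1.371)^(1/0.3018) ⇒ ln A = ln(8.026)/0.3018 = 6.9018
A = e^6.9018 ≈ 994 ha

990 ha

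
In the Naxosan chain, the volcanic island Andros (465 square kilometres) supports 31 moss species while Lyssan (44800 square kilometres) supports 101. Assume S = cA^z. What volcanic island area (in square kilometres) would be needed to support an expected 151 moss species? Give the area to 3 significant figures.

z = ln(101/31) / ln(44800/465) = 1.1811 / 4.5679 = 0.2586
c = 31 / 465^0.2586 = 31 / 4.895 = 6.333
A = (151/6.333)^(1/0.2586) ⇒ ln A = ln(23.84)/0.2586 = 12.2653
A = e^12.2653 ≈ 212199 square kilometres

212000 square kilometres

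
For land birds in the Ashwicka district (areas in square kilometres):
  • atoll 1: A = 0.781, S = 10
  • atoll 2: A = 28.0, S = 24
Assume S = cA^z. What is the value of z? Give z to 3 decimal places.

0.245

Taking logs: ln S = ln c + z ln A, so z = (ln S₂ − ln S₁)/(ln A₂ − ln A₁).
z = ln(24/10) / ln(28/0.781) = ln(2.4) / ln(35.85) = 0.8755 / 3.5794 = 0.2446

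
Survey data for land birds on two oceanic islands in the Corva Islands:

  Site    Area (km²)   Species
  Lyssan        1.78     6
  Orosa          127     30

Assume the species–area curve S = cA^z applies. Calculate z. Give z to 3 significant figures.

0.377

Taking logs: ln S = ln c + z ln A, so z = (ln S₂ − ln S₁)/(ln A₂ − ln A₁).
z = ln(30/6) / ln(127/1.78) = ln(5) / ln(71.35) = 1.6094 / 4.2676 = 0.3771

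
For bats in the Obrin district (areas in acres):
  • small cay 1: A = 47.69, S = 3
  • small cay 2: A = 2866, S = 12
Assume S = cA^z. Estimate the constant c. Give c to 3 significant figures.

0.811

z = ln(S₂/S₁) / ln(A₂/A₁) = ln(12/3) / ln(2866/47.69) = 1.3863 / 4.0960 = 0.3385
c = S₁ / A₁^z = 3 / 47.69^0.3385 = 3 / 3.699 = 0.8111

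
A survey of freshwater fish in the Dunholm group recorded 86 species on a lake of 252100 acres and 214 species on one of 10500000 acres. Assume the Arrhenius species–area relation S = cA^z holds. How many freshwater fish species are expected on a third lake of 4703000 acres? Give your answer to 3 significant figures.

176

z = ln(214/86) / ln(10500000/252100) = 0.9116 / 3.7293 = 0.2445
c = 86 / 252100^0.2445 = 86 / 20.91 = 4.112
S₃ = 4.112 × 4703000^0.2445 = 4.112 × 42.76 ≈ 175.9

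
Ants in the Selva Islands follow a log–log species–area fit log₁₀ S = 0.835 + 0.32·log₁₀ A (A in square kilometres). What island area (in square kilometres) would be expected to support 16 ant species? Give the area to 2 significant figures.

16 = 6.839 × A^0.32  ⇒  A^0.32 = 16/6.839 = 2.339
ln A = ln(2.339) / 0.32 = 0.8499 / 0.32 = 2.6560
A = e^2.6560 ≈ 14.24 square kilometres

14 square kilometres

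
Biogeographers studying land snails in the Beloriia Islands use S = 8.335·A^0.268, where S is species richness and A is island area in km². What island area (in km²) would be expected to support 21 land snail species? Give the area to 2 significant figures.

21 = 8.335 × A^0.268  ⇒  A^0.268 = 21/8.335 = 2.519
ln A = ln(2.519) / 0.268 = 0.9241 / 0.268 = 3.4480
A = e^3.4480 ≈ 31.44 km²

31 km²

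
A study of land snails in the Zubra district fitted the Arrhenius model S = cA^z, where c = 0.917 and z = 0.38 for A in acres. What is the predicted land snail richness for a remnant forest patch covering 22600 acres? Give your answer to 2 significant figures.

S = 0.917 × 22600^0.38
ln S = ln 0.917 + 0.38 × ln 22600 = -0.0866 + 0.38 × 10.0257 = 3.7231
S = e^3.7231 ≈ 41.39

41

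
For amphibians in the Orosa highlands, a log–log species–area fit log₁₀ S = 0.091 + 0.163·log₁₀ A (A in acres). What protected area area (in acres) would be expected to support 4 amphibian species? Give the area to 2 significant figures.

1400 acres

4 = 1.233 × A^0.163  ⇒  A^0.163 = 4/1.233 = 3.244
ln A = ln(3.244) / 0.163 = 1.1768 / 0.163 = 7.2194
A = e^7.2194 ≈ 1366 acres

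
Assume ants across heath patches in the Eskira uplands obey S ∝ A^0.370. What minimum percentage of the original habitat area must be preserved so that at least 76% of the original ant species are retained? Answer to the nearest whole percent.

48%

Need (A_new/A_old)^0.37 = 0.76, so A_new/A_old = 0.76^(1/0.37) = 0.76^2.703
ln(A_new/A_old) = ln 0.76 / 0.37 = -0.2744 / 0.37 = -0.7417
A_new/A_old = e^-0.7417 ≈ 0.4763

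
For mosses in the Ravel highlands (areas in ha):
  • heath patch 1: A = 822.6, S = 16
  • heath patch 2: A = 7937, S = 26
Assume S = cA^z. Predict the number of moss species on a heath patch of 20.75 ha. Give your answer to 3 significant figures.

7.27

z = ln(26/16) / ln(7937/822.6) = 0.4855 / 2.2668 = 0.2142
c = 16 / 822.6^0.2142 = 16 / 4.211 = 3.8
S₃ = 3.8 × 20.75^0.2142 = 3.8 × 1.915 ≈ 7.275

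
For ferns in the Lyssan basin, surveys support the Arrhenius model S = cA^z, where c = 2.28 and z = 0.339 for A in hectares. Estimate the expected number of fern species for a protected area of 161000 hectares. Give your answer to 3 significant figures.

S = 2.28 × 161000^0.339 = 2.28 × 58.23 ≈ 132.8

133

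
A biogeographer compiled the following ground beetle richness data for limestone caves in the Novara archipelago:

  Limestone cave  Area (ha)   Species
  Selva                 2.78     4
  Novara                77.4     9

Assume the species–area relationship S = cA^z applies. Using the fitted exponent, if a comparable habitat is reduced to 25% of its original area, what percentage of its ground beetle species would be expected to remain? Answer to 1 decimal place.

z = ln(9/4) / ln(77.4/2.78) = 0.8109 / 3.3265 = 0.2438
S_new/S_old = (A_new/A_old)^z = 0.25^0.2438 = exp(0.2438 × -1.3863) = 0.7132

71.3%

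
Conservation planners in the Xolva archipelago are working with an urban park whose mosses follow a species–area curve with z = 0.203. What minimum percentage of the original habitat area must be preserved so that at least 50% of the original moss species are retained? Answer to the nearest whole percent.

3%

Need (A_new/A_old)^0.203 = 0.5, so A_new/A_old = 0.5^(1/0.203) = 0.5^4.926
ln(A_new/A_old) = ln 0.5 / 0.203 = -0.6931 / 0.203 = -3.4145
A_new/A_old = e^-3.4145 ≈ 0.03289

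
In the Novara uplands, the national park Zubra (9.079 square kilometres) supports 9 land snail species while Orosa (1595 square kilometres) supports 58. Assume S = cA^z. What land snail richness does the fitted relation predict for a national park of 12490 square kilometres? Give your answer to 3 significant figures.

z = ln(58/9) / ln(1595/9.079) = 1.8632 / 5.1687 = 0.3605
c = 9 / 9.079^0.3605 = 9 / 2.215 = 4.063
S₃ = 4.063 × 12490^0.3605 = 4.063 × 29.97 ≈ 121.8

122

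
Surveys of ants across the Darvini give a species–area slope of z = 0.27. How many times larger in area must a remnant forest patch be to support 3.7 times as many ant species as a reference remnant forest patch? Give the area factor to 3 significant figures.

(A₂/A₁)^0.27 = 3.7, so A₂/A₁ = 3.7^(1/0.27) = 3.7^3.704
ln(A₂/A₁) = ln 3.7 / 0.27 = 1.3083 / 0.27 = 4.8457
A₂/A₁ = e^4.8457 ≈ 127.2

127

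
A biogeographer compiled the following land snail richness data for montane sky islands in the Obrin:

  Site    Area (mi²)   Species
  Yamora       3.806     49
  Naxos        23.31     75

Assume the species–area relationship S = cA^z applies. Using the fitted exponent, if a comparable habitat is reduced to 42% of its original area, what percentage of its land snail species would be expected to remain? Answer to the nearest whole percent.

z = ln(75/49) / ln(23.31/3.806) = 0.4257 / 1.8123 = 0.2349
S_new/S_old = (A_new/A_old)^z = 0.42^0.2349 = exp(0.2349 × -0.8675) = 0.8157

82%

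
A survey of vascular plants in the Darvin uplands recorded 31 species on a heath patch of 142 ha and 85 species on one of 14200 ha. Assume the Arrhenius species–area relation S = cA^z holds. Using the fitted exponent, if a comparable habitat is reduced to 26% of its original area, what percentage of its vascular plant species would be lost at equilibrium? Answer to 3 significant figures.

25.6%

z = ln(85/31) / ln(14200/142) = 1.0087 / 4.6052 = 0.2190
S_new/S_old = (A_new/A_old)^z = 0.26^0.2190 = exp(0.2190 × -1.3471) = 0.7445
Fraction lost = 1 − 0.7445 = 0.2555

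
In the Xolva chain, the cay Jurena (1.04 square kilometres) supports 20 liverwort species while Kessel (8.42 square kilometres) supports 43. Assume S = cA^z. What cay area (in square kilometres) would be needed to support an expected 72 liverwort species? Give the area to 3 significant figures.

34.4 square kilometres

z = ln(43/20) / ln(8.42/1.04) = 0.7655 / 2.0914 = 0.3660
c = 20 / 1.04^0.3660 = 20 / 1.014 = 19.71
A = (72/19.71)^(1/0.3660) ⇒ ln A = ln(3.652)/0.3660 = 3.5390
A = e^3.5390 ≈ 34.43 square kilometres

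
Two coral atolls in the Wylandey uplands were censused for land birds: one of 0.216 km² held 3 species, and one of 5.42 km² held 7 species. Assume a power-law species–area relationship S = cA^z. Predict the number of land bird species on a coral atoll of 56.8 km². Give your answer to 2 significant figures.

z = ln(7/3) / ln(5.42/0.216) = 0.8473 / 3.2226 = 0.2629
c = 3 / 0.216^0.2629 = 3 / 0.6684 = 4.489
S₃ = 4.489 × 56.8^0.2629 = 4.489 × 2.892 ≈ 12.98

13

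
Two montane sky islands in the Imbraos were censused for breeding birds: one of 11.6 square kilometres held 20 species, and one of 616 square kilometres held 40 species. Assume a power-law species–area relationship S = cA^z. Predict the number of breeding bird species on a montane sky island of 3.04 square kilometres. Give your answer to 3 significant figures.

15.8

z = ln(40/20) / ln(616/11.6) = 0.6931 / 3.9722 = 0.1745
c = 20 / 11.6^0.1745 = 20 / 1.534 = 13.04
S₃ = 13.04 × 3.04^0.1745 = 13.04 × 1.214 ≈ 15.83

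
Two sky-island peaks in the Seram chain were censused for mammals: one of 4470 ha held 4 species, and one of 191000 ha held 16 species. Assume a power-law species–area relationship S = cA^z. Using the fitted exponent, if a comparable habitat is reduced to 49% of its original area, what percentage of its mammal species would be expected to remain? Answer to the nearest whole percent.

z = ln(16/4) / ln(191000/4470) = 1.3863 / 3.7549 = 0.3692
S_new/S_old = (A_new/A_old)^z = 0.49^0.3692 = exp(0.3692 × -0.7133) = 0.7685

77%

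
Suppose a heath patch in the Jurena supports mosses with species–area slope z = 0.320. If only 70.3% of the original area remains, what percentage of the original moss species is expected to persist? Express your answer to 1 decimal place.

S_new/S_old = (A_new/A_old)^z = 0.703^0.32
= exp(0.32 × ln 0.703) = exp(0.32 × -0.3524) = exp(-0.1128) ≈ 0.8934

89.3%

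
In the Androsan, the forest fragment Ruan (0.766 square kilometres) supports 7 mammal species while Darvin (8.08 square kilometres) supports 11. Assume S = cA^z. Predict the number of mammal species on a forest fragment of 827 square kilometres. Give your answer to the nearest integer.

27

z = ln(11/7) / ln(8.08/0.766) = 0.4520 / 2.3560 = 0.1918
c = 7 / 0.766^0.1918 = 7 / 0.9501 = 7.367
S₃ = 7.367 × 827^0.1918 = 7.367 × 3.628 ≈ 26.73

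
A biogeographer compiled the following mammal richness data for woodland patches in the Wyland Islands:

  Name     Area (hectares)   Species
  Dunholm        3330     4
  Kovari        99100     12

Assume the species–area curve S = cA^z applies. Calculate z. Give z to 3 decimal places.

0.324

Taking logs: ln S = ln c + z ln A, so z = (ln S₂ − ln S₁)/(ln A₂ − ln A₁).
z = ln(12/4) / ln(99100/3330) = ln(3) / ln(29.76) = 1.0986 / 3.3932 = 0.3238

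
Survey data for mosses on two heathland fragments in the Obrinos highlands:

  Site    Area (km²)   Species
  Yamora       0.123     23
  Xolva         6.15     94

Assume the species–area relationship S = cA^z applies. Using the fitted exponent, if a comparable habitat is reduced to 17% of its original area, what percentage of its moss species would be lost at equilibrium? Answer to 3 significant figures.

47.1%

z = ln(94/23) / ln(6.15/0.123) = 1.4078 / 3.9120 = 0.3599
S_new/S_old = (A_new/A_old)^z = 0.17^0.3599 = exp(0.3599 × -1.7720) = 0.5285
Fraction lost = 1 − 0.5285 = 0.4715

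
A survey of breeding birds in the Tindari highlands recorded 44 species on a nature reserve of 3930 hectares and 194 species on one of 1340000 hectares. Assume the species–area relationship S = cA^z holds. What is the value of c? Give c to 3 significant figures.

z = ln(S₂/S₁) / ln(A₂/A₁) = ln(194/44) / ln(1340000/3930) = 1.4837 / 5.8318 = 0.2544
c = S₁ / A₁^z = 44 / 3930^0.2544 = 44 / 8.212 = 5.358

5.36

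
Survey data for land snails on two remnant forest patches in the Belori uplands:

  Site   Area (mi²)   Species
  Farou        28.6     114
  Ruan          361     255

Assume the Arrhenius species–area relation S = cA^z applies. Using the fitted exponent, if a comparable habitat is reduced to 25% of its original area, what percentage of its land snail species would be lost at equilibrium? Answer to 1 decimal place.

z = ln(255/114) / ln(361/28.6) = 0.8051 / 2.5355 = 0.3175
S_new/S_old = (A_new/A_old)^z = 0.25^0.3175 = exp(0.3175 × -1.3863) = 0.6439
Fraction lost = 1 − 0.6439 = 0.3561

35.6%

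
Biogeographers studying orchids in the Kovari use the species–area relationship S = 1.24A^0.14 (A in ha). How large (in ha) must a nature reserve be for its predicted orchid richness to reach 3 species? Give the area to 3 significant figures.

550 ha

3 = 1.24 × A^0.14  ⇒  A^0.14 = 3/1.24 = 2.419
ln A = ln(2.419) / 0.14 = 0.8835 / 0.14 = 6.3107
A = e^6.3107 ≈ 550.4 ha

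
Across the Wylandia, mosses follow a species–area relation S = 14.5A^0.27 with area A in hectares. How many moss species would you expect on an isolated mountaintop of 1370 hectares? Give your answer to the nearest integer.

102

S = 14.5 × 1370^0.27
ln S = ln 14.5 + 0.27 × ln 1370 = 2.6741 + 0.27 × 7.2226 = 4.6242
S = e^4.6242 ≈ 101.9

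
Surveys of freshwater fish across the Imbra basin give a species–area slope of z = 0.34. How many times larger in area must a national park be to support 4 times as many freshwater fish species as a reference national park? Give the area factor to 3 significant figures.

59.0

(A₂/A₁)^0.34 = 4, so A₂/A₁ = 4^(1/0.34) = 4^2.941
ln(A₂/A₁) = ln 4 / 0.34 = 1.3863 / 0.34 = 4.0773
A₂/A₁ = e^4.0773 ≈ 58.99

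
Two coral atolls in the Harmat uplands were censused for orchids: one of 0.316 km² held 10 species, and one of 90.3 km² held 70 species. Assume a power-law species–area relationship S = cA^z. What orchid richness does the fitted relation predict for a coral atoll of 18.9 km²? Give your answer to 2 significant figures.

z = ln(70/10) / ln(90.3/0.316) = 1.9459 / 5.6552 = 0.3441
c = 10 / 0.316^0.3441 = 10 / 0.6727 = 14.86
S₃ = 14.86 × 18.9^0.3441 = 14.86 × 2.749 ≈ 40.87

41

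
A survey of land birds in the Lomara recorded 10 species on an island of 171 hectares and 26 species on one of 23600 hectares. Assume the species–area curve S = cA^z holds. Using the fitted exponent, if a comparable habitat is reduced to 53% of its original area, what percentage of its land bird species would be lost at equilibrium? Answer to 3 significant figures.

z = ln(26/10) / ln(23600/171) = 0.9555 / 4.9273 = 0.1939
S_new/S_old = (A_new/A_old)^z = 0.53^0.1939 = exp(0.1939 × -0.6349) = 0.8842
Fraction lost = 1 − 0.8842 = 0.1158

11.6%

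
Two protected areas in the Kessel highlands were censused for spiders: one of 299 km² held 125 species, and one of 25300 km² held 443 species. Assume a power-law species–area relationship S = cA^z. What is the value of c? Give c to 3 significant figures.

z = ln(S₂/S₁) / ln(A₂/A₁) = ln(443/125) / ln(25300/299) = 1.2653 / 4.4381 = 0.2851
c = S₁ / A₁^z = 125 / 299^0.2851 = 125 / 5.079 = 24.61

24.6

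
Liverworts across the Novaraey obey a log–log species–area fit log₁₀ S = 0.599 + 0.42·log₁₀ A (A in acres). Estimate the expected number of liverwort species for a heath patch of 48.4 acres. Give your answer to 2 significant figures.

20

S = 3.972 × 48.4^0.42 = 3.972 × 5.101 ≈ 20.26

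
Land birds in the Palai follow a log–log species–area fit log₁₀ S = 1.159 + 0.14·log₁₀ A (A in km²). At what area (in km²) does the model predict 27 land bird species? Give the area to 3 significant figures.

88.2 km²

27 = 14.42 × A^0.14  ⇒  A^0.14 = 27/14.42 = 1.872
ln A = ln(1.872) / 0.14 = 0.6271 / 0.14 = 4.4796
A = e^4.4796 ≈ 88.2 km²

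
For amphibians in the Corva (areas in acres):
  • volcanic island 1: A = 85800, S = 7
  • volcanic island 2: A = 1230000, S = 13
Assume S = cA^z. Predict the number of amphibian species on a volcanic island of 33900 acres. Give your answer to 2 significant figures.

5.6

z = ln(13/7) / ln(1230000/85800) = 0.6190 / 2.6628 = 0.2325
c = 7 / 85800^0.2325 = 7 / 14.03 = 0.4991
S₃ = 0.4991 × 33900^0.2325 = 0.4991 × 11.3 ≈ 5.641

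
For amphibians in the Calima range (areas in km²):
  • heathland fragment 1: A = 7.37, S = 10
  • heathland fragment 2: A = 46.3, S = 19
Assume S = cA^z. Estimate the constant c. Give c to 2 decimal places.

4.98

z = ln(S₂/S₁) / ln(A₂/A₁) = ln(19/10) / ln(46.3/7.37) = 0.6419 / 1.8377 = 0.3493
c = S₁ / A₁^z = 10 / 7.37^0.3493 = 10 / 2.009 = 4.978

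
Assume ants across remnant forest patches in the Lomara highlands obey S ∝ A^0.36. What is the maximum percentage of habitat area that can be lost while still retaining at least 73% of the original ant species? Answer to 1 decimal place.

58.3%

Need (A_new/A_old)^0.36 = 0.73, so A_new/A_old = 0.73^(1/0.36) = 0.73^2.778
ln(A_new/A_old) = ln 0.73 / 0.36 = -0.3147 / 0.36 = -0.8742
A_new/A_old = e^-0.8742 ≈ 0.4172
Fraction that can be lost = 1 − 0.4172 = 0.5828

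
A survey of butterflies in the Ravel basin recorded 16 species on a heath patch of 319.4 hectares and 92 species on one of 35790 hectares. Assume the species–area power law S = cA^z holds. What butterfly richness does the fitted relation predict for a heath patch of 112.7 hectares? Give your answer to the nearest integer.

z = ln(92/16) / ln(35790/319.4) = 1.7492 / 4.7190 = 0.3707
c = 16 / 319.4^0.3707 = 16 / 8.478 = 1.887
S₃ = 1.887 × 112.7^0.3707 = 1.887 × 5.762 ≈ 10.87

11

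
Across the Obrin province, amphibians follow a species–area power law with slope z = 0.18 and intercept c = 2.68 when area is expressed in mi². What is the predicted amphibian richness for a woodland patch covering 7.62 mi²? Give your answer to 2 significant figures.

S = 2.68 × 7.62^0.18 = 2.68 × 1.441 ≈ 3.863

3.9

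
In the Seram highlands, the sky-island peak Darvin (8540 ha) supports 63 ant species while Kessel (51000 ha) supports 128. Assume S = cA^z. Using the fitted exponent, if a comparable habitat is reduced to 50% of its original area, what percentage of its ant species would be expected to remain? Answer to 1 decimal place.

z = ln(128/63) / ln(51000/8540) = 0.7089 / 1.7871 = 0.3967
S_new/S_old = (A_new/A_old)^z = 0.5^0.3967 = exp(0.3967 × -0.6931) = 0.7596

76.0%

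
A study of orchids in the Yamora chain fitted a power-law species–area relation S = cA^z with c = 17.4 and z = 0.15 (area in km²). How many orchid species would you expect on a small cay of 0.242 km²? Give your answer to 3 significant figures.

S = 17.4 × 0.242^0.15
ln S = ln 17.4 + 0.15 × ln 0.242 = 2.8565 + 0.15 × -1.4188 = 2.6436
S = e^2.6436 ≈ 14.06

14.1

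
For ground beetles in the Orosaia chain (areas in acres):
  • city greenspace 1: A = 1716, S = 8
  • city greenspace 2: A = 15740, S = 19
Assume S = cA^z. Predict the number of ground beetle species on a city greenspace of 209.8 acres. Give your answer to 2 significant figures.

3.5

z = ln(19/8) / ln(15740/1716) = 0.8650 / 2.2162 = 0.3903
c = 8 / 1716^0.3903 = 8 / 18.3 = 0.4372
S₃ = 0.4372 × 209.8^0.3903 = 0.4372 × 8.058 ≈ 3.523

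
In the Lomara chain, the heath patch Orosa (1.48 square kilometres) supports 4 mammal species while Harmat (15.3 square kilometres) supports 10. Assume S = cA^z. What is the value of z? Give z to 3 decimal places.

Taking logs: ln S = ln c + z ln A, so z = (ln S₂ − ln S₁)/(ln A₂ − ln A₁).
z = ln(10/4) / ln(15.3/1.48) = ln(2.5) / ln(10.34) = 0.9163 / 2.3358 = 0.3923

0.392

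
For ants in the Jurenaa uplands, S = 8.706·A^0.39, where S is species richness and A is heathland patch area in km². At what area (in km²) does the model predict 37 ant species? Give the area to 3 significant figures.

40.9 km²

37 = 8.706 × A^0.39  ⇒  A^0.39 = 37/8.706 = 4.25
ln A = ln(4.25) / 0.39 = 1.4469 / 0.39 = 3.7100
A = e^3.7100 ≈ 40.85 km²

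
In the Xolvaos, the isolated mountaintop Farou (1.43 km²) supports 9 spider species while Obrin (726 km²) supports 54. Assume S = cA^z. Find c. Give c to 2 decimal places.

8.12

z = ln(S₂/S₁) / ln(A₂/A₁) = ln(54/9) / ln(726/1.43) = 1.7918 / 6.2299 = 0.2876
c = S₁ / A₁^z = 9 / 1.43^0.2876 = 9 / 1.108 = 8.12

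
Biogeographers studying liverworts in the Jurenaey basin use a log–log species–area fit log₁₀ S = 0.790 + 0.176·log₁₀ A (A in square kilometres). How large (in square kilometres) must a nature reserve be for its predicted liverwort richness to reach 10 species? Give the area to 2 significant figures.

16 square kilometres

10 = 6.166 × A^0.176  ⇒  A^0.176 = 10/6.166 = 1.622
ln A = ln(1.622) / 0.176 = 0.4835 / 0.176 = 2.7474
A = e^2.7474 ≈ 15.6 square kilometres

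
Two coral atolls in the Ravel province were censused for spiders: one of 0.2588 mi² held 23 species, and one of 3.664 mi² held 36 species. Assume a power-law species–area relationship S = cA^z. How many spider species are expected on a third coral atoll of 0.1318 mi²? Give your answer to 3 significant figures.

z = ln(36/23) / ln(3.664/0.2588) = 0.4480 / 2.6503 = 0.1690
c = 23 / 0.2588^0.1690 = 23 / 0.7957 = 28.9
S₃ = 28.9 × 0.1318^0.1690 = 28.9 × 0.7099 ≈ 20.52

20.5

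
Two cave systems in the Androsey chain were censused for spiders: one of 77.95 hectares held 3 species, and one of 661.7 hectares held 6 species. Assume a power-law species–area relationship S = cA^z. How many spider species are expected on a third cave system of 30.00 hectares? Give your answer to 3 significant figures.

z = ln(6/3) / ln(661.7/77.95) = 0.6931 / 2.1387 = 0.3241
c = 3 / 77.95^0.3241 = 3 / 4.103 = 0.7311
S₃ = 0.7311 × 30^0.3241 = 0.7311 × 3.011 ≈ 2.202

2.20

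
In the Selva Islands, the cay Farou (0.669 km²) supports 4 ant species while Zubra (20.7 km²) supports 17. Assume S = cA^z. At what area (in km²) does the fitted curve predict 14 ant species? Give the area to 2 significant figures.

13 km²

z = ln(17/4) / ln(20.7/0.669) = 1.4469 / 3.4321 = 0.4216
c = 4 / 0.669^0.4216 = 4 / 0.8441 = 4.739
A = (14/4.739)^(1/0.4216) ⇒ ln A = ln(2.954)/0.4216 = 2.5696
A = e^2.5696 ≈ 13.06 km²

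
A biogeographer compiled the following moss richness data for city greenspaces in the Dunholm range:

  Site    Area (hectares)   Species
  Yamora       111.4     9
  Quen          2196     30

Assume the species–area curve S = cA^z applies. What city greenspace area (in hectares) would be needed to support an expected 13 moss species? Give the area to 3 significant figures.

277 hectares

z = ln(30/9) / ln(2196/111.4) = 1.2040 / 2.9813 = 0.4038
c = 9 / 111.4^0.4038 = 9 / 6.709 = 1.342
A = (13/1.342)^(1/0.4038) ⇒ ln A = ln(9.69)/0.4038 = 5.6237
A = e^5.6237 ≈ 276.9 hectares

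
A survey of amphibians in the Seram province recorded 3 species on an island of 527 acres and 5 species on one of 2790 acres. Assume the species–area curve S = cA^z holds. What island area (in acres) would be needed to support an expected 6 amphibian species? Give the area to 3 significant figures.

5060 acres

z = ln(5/3) / ln(2790/527) = 0.5108 / 1.6666 = 0.3065
c = 3 / 527^0.3065 = 3 / 6.827 = 0.4394
A = (6/0.4394)^(1/0.3065) ⇒ ln A = ln(13.65)/0.3065 = 8.5286
A = e^8.5286 ≈ 5058 acres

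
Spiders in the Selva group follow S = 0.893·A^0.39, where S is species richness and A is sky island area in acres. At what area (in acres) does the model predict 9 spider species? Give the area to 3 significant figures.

9 = 0.893 × A^0.39  ⇒  A^0.39 = 9/0.893 = 10.08
ln A = ln(10.08) / 0.39 = 2.3104 / 0.39 = 5.9241
A = e^5.9241 ≈ 373.9 acres

374 acres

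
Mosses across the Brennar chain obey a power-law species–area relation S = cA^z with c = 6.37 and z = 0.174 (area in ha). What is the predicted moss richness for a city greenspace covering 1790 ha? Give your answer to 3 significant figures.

23.4

S = 6.37 × 1790^0.174
ln S = ln 6.37 + 0.174 × ln 1790 = 1.8516 + 0.174 × 7.4900 = 3.1549
S = e^3.1549 ≈ 23.45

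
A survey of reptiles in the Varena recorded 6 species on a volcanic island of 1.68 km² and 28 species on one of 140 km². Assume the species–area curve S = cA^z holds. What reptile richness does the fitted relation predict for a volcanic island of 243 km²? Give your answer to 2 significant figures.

34

z = ln(28/6) / ln(140/1.68) = 1.5404 / 4.4228 = 0.3483
c = 6 / 1.68^0.3483 = 6 / 1.198 = 5.008
S₃ = 5.008 × 243^0.3483 = 5.008 × 6.775 ≈ 33.93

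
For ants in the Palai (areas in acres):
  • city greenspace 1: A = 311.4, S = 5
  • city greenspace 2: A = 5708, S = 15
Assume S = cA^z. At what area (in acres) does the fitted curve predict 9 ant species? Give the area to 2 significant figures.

1500 acres

z = ln(15/5) / ln(5708/311.4) = 1.0986 / 2.9085 = 0.3777
c = 5 / 311.4^0.3777 = 5 / 8.745 = 0.5717
A = (9/0.5717)^(1/0.3777) ⇒ ln A = ln(15.74)/0.3777 = 7.2972
A = e^7.2972 ≈ 1476 acres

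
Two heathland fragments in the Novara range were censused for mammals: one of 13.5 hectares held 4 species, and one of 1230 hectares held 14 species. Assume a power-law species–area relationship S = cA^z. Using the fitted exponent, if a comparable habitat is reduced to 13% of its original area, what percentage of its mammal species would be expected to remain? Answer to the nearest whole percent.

z = ln(14/4) / ln(1230/13.5) = 1.2528 / 4.5121 = 0.2776
S_new/S_old = (A_new/A_old)^z = 0.13^0.2776 = exp(0.2776 × -2.0402) = 0.5675

57%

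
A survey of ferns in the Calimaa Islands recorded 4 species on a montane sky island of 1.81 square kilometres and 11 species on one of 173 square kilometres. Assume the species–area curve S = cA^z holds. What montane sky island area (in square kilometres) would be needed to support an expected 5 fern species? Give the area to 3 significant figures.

4.95 square kilometres

z = ln(11/4) / ln(173/1.81) = 1.0116 / 4.5600 = 0.2218
c = 4 / 1.81^0.2218 = 4 / 1.141 = 3.507
A = (5/3.507)^(1/0.2218) ⇒ ln A = ln(1.426)/0.2218 = 1.5992
A = e^1.5992 ≈ 4.949 square kilometres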